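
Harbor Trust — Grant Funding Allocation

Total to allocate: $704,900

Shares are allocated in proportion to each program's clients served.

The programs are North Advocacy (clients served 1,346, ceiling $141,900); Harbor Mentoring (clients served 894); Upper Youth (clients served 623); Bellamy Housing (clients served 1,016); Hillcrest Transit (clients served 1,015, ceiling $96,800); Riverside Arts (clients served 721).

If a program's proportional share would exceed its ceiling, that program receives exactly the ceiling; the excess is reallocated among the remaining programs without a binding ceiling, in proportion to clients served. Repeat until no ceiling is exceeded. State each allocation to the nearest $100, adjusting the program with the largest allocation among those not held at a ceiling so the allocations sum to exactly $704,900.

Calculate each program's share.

North Advocacy: $141,900 · Harbor Mentoring: $128,100 · Upper Youth: $89,300 · Bellamy Housing: $145,500 · Hillcrest Transit: $96,800 · Riverside Arts: $103,300

Sum of clients served: 5,615.
Proportional shares (ignoring caps): North Advocacy 168,975.14; Harbor Mentoring 112,231.63; Upper Youth 78,210.63; Bellamy Housing 127,547.36; Hillcrest Transit 127,421.82; Riverside Arts 90,513.43.
Cap binds for North Advocacy ($141,900), Hillcrest Transit ($96,800); balance $466,200 reallocated over remaining clients served 3,254.
Shares after redistribution: Harbor Mentoring 128,083.22 → $128,100; Upper Youth 89,257.10 → $89,300; Bellamy Housing 145,562.14 → $145,600; Riverside Arts 103,297.54 → $103,300.
Rounding difference −$100 applied to Bellamy Housing → $145,500.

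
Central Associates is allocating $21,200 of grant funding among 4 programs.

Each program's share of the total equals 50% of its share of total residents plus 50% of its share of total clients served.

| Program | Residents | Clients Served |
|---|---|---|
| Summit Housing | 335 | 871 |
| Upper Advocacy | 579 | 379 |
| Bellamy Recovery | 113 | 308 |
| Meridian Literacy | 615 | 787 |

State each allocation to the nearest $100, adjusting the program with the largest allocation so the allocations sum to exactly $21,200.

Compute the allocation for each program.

Summit Housing: $6,100 · Upper Advocacy: $5,500 · Bellamy Recovery: $2,100 · Meridian Literacy: $7,500

Residents total 1,642; clients served total 2,345.
Composite weights (50% residents + 50% clients served): Summit Housing 0.2877; Upper Advocacy 0.2571; Bellamy Recovery 0.1001; Meridian Literacy 0.3551.
Raw shares: Summit Housing 6,099.75; Upper Advocacy 5,450.94; Bellamy Recovery 2,121.72; Meridian Literacy 7,527.60.
After rounding ($100): Summit Housing $6,100; Upper Advocacy $5,500; Bellamy Recovery $2,100; Meridian Literacy $7,500. Sum = $21,200.
Sum already equals the total — no adjustment.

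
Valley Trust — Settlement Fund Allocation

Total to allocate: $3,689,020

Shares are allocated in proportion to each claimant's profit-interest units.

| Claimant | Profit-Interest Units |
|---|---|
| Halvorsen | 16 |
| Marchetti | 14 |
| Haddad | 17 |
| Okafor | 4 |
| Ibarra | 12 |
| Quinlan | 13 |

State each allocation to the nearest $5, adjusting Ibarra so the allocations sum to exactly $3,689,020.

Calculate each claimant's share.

Halvorsen: $776,635 | Marchetti: $679,555 | Haddad: $825,175 | Okafor: $194,160 | Ibarra: $582,480 | Quinlan: $631,015

Combined profit-interest units = 76.
Raw shares: Halvorsen 16/76 × $3,689,020 = 776,635.79; Marchetti 14/76 × $3,689,020 = 679,556.32; Haddad 17/76 × $3,689,020 = 825,175.53; Okafor 4/76 × $3,689,020 = 194,158.95; Ibarra 12/76 × $3,689,020 = 582,476.84; Quinlan 13/76 × $3,689,020 = 631,016.58.
At nearest $5: Halvorsen $776,635; Marchetti $679,555; Haddad $825,175; Okafor $194,160; Ibarra $582,475; Quinlan $631,015. Sum = $3,689,015.
Difference $3,689,020 − $3,689,015 = +$5 applied to Ibarra: Ibarra becomes $582,480.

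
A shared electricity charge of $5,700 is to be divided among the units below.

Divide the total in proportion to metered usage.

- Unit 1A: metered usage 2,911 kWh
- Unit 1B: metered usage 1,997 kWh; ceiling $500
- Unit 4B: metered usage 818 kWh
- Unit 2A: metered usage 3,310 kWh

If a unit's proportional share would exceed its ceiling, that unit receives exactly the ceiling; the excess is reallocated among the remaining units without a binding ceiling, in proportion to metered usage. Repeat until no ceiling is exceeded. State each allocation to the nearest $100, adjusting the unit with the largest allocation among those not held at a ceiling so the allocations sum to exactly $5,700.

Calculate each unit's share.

Metered usage total: 9,036.
Pro-rata shares before constraints: Unit 1A 1,836.29; Unit 1B 1,259.73; Unit 4B 516.00; Unit 2A 2,087.98.
Capped: Unit 1B ($500); residual $5,200 reallocated over remaining metered usage 7,039.
Remaining shares: Unit 1A 2,150.48 → $2,200; Unit 4B 604.29 → $600; Unit 2A 2,445.23 → $2,400.

Unit 1A: $2,200 · Unit 1B: $500 · Unit 4B: $600 · Unit 2A: $2,400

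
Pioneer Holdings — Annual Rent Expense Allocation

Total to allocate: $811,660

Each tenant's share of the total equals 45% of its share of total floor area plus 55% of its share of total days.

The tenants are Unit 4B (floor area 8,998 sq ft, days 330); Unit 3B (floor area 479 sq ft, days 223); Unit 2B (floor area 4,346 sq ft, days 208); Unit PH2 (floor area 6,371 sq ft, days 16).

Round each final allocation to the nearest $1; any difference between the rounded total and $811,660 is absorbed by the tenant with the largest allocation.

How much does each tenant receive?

Unit 4B: $352,342 · Unit 3B: $136,785 · Unit 2B: $198,109 · Unit PH2: $124,424

Floor area total 20,194; days total 777.
Blended shares (45% floor area + 55% days): Unit 4B 0.4341; Unit 3B 0.1685; Unit 2B 0.2441; Unit PH2 0.1533.
Unrounded shares: Unit 4B 352,342.24; Unit 3B 136,784.73; Unit 2B 198,108.79; Unit PH2 124,424.23.
Rounded to nearest $1: Unit 4B $352,342; Unit 3B $136,785; Unit 2B $198,109; Unit PH2 $124,424. Sum = $811,660.
No rounding difference to absorb.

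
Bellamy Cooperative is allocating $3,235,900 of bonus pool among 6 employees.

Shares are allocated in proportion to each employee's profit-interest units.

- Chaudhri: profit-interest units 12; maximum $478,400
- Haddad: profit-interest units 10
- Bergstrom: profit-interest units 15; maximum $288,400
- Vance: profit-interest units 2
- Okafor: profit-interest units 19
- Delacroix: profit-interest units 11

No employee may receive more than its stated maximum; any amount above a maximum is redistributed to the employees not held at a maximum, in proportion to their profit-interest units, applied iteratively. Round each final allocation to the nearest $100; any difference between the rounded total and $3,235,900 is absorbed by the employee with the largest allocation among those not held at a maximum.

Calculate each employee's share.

Profit-interest units total: 69.
Pro-rata shares before constraints: Chaudhri 562,765.22; Haddad 468,971.01; Bergstrom 703,456.52; Vance 93,794.20; Okafor 891,044.93; Delacroix 515,868.12.
Cap binds for Chaudhri ($478,400), Bergstrom ($288,400); remaining pool $2,469,100 reallocated over remaining profit-interest units 42.
Shares after redistribution: Haddad 587,880.95 → $587,900; Vance 117,576.19 → $117,600; Okafor 1,116,973.81 → $1,117,000; Delacroix 646,669.05 → $646,700.
Rounding difference −$100 applied to Okafor → $1,116,900.

Chaudhri: $478,400; Haddad: $587,900; Bergstrom: $288,400; Vance: $117,600; Okafor: $1,116,900; Delacroix: $646,700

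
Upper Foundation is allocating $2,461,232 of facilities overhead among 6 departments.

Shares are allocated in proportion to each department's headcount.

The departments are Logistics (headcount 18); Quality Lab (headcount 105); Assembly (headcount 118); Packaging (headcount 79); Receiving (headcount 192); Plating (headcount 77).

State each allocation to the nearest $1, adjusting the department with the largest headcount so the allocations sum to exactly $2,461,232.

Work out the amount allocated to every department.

Headcount total: 18 + 105 + 118 + 79 + 192 + 77 = 589.
Unrounded shares: Logistics 75,215.92; Quality Lab 438,759.52; Assembly 493,082.13; Packaging 330,114.31; Receiving 802,303.13; Plating 321,756.98.
At nearest $1: Logistics $75,216; Quality Lab $438,760; Assembly $493,082; Packaging $330,114; Receiving $802,303; Plating $321,757. Sum = $2,461,232.
Rounded total matches; no reconciliation needed.

Logistics: $75,216 | Quality Lab: $438,760 | Assembly: $493,082 | Packaging: $330,114 | Receiving: $802,303 | Plating: $321,757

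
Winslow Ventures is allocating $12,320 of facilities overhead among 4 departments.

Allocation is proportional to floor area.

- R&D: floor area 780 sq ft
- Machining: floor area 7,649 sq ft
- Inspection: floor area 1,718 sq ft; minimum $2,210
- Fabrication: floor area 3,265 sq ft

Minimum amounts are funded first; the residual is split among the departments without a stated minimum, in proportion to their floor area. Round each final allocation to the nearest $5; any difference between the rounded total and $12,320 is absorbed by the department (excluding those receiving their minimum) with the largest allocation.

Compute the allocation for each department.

R&D: $675 · Machining: $6,610 · Inspection: $2,210 · Fabrication: $2,825

Guaranteed amounts: Inspection $2,210. Residual $10,110.
Residual split over remaining floor area 11,694: R&D 674.35 → $675; Machining 6,612.91 → $6,615; Fabrication 2,822.74 → $2,825.
Rounding difference −$5 applied to Machining → $6,610.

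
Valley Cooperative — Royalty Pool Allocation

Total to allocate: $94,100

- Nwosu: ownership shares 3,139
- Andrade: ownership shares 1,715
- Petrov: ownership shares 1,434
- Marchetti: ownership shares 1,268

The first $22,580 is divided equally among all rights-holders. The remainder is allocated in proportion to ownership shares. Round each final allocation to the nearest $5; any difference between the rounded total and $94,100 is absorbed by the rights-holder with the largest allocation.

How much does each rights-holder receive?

Nwosu: $35,355 · Andrade: $21,880 · Petrov: $19,220 · Marchetti: $17,645

First tranche $22,580 split equally: $5,645 each.
Remainder $71,520 by ownership shares (total 7,556): Nwosu 29,711.66 → $29,710; Andrade 16,233.03 → $16,235; Petrov 13,573.28 → $13,575; Marchetti 12,002.03 → $12,000.
Totals: Nwosu $5,645 + $29,710 = $35,355; Andrade $5,645 + $16,235 = $21,880; Petrov $5,645 + $13,575 = $19,220; Marchetti $5,645 + $12,000 = $17,645.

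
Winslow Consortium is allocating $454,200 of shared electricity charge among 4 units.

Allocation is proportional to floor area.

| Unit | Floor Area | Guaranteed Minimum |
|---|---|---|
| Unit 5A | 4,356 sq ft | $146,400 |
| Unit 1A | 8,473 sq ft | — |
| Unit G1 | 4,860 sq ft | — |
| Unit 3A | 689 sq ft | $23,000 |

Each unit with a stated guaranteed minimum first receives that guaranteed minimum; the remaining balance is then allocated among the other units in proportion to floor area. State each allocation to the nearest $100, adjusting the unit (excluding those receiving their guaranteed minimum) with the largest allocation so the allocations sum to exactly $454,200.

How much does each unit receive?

Unit 5A: $146,400 · Unit 1A: $181,000 · Unit G1: $103,800 · Unit 3A: $23,000

Minimums first: Unit 5A $146,400; Unit 3A $23,000. Balance $284,800.
Balance split over remaining floor area 13,333: Unit 1A 180,987.80 → $181,000; Unit G1 103,812.20 → $103,800.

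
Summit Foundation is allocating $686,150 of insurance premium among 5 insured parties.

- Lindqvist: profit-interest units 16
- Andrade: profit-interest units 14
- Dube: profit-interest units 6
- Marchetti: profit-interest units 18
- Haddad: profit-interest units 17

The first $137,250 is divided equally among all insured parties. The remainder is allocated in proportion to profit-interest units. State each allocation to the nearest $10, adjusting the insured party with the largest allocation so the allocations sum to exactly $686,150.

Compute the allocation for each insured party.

$137,250 shared equally gives $27,450 per insured party.
Remainder $548,900 by profit-interest units (total 71): Lindqvist 123,695.77 → $123,700; Andrade 108,233.80 → $108,230; Dube 46,385.92 → $46,390; Marchetti 139,157.75 → $139,160; Haddad 131,426.76 → $131,430.
Rounding difference −$10 on remainder applied to Marchetti.
Totals: Lindqvist $27,450 + $123,700 = $151,150; Andrade $27,450 + $108,230 = $135,680; Dube $27,450 + $46,390 = $73,840; Marchetti $27,450 + $139,150 = $166,600; Haddad $27,450 + $131,430 = $158,880.

Lindqvist: $151,150 | Andrade: $135,680 | Dube: $73,840 | Marchetti: $166,600 | Haddad: $158,880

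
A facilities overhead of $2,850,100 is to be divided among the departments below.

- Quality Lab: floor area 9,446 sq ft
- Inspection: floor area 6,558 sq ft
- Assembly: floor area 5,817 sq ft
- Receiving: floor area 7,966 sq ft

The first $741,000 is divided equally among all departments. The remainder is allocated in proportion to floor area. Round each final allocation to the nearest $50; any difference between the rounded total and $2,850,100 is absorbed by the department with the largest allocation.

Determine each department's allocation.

Quality Lab: $854,050 | Inspection: $649,600 | Assembly: $597,150 | Receiving: $749,300

First tranche $741,000 split equally: $185,250 each.
Remainder $2,109,100 by floor area (total 29,787): Quality Lab 668,834.01 → $668,850; Inspection 464,346.12 → $464,350; Assembly 411,878.83 → $411,900; Receiving 564,041.04 → $564,050.
Rounding difference −$50 on remainder applied to Quality Lab.
Totals: Quality Lab $185,250 + $668,800 = $854,050; Inspection $185,250 + $464,350 = $649,600; Assembly $185,250 + $411,900 = $597,150; Receiving $185,250 + $564,050 = $749,300.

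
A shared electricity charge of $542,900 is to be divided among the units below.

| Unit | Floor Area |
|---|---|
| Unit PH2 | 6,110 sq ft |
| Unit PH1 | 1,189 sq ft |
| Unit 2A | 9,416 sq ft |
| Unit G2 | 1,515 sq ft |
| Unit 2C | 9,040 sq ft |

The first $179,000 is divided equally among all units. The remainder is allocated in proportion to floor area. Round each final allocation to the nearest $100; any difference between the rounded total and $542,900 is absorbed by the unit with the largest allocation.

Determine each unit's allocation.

First tranche $179,000 split equally: $35,800 each.
Remainder $363,900 by floor area (total 27,270): Unit PH2 81,533.88 → $81,500; Unit PH1 15,866.41 → $15,900; Unit 2A 125,650.25 → $125,700; Unit G2 20,216.67 → $20,200; Unit 2C 120,632.78 → $120,600.
Totals: Unit PH2 $35,800 + $81,500 = $117,300; Unit PH1 $35,800 + $15,900 = $51,700; Unit 2A $35,800 + $125,700 = $161,500; Unit G2 $35,800 + $20,200 = $56,000; Unit 2C $35,800 + $120,600 = $156,400.

Unit PH2: $117,300 · Unit PH1: $51,700 · Unit 2A: $161,500 · Unit G2: $56,000 · Unit 2C: $156,400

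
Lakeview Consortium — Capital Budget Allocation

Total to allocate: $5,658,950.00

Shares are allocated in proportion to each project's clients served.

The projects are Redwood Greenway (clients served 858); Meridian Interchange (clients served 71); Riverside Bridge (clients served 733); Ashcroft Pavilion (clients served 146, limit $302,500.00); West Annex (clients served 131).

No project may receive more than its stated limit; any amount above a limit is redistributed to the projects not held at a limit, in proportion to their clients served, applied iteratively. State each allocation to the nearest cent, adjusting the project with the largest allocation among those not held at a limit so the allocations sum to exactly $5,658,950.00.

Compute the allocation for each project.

Redwood Greenway: $2,563,209.20; Meridian Interchange: $212,107.06; Riverside Bridge: $2,189,781.29; Ashcroft Pavilion: $302,500.00; West Annex: $391,352.45

Total clients served = 1,939.
Proportional shares (ignoring caps): Redwood Greenway 2,504,063.4863; Meridian Interchange 207,212.7127; Riverside Bridge 2,139,252.3724; Ashcroft Pavilion 426,099.3811; West Annex 382,322.0474.
Capped: Ashcroft Pavilion ($302,500.00); remaining pool $5,356,450.00 reallocated over remaining clients served 1,793.
Shares after redistribution: Redwood Greenway 2,563,209.2025 → $2,563,209.20; Meridian Interchange 212,107.0552 → $212,107.06; Riverside Bridge 2,189,781.2883 → $2,189,781.29; West Annex 391,352.4540 → $391,352.45.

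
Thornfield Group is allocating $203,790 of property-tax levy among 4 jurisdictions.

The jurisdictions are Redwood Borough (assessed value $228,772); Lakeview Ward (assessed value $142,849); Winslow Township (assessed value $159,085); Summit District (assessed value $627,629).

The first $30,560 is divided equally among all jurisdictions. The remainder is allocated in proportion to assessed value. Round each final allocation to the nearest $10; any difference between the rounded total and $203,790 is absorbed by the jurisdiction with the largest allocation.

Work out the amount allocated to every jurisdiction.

Redwood Borough: $41,850; Lakeview Ward: $29,000; Winslow Township: $31,430; Summit District: $101,510

First tranche $30,560 split equally: $7,640 each.
Remainder $173,230 by assessed value (total 1,158,335): Redwood Borough 34,213.05 → $34,210; Lakeview Ward 21,363.19 → $21,360; Winslow Township 23,791.30 → $23,790; Summit District 93,862.46 → $93,860.
Rounding difference +$10 on remainder applied to Summit District.
Totals: Redwood Borough $7,640 + $34,210 = $41,850; Lakeview Ward $7,640 + $21,360 = $29,000; Winslow Township $7,640 + $23,790 = $31,430; Summit District $7,640 + $93,870 = $101,510.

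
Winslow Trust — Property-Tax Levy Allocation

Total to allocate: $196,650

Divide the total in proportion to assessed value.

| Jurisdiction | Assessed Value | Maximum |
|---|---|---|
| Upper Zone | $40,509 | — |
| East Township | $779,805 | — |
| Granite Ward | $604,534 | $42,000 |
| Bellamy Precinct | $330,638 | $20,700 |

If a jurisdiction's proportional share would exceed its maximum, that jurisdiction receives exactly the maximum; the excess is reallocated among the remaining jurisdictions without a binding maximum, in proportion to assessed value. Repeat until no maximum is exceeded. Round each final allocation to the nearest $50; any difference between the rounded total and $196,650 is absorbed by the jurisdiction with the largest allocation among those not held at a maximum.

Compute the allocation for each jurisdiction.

Upper Zone: $6,600 | East Township: $127,350 | Granite Ward: $42,000 | Bellamy Precinct: $20,700

Total assessed value = 1,755,486.
Unconstrained shares: Upper Zone 4,537.83; East Township 87,353.96; Granite Ward 67,720.06; Bellamy Precinct 37,038.16.
Held at cap: Granite Ward ($42,000), Bellamy Precinct ($20,700); balance $133,950 reallocated over remaining assessed value 820,314.
Remaining shares: Upper Zone 6,614.76 → $6,600; East Township 127,335.24 → $127,350.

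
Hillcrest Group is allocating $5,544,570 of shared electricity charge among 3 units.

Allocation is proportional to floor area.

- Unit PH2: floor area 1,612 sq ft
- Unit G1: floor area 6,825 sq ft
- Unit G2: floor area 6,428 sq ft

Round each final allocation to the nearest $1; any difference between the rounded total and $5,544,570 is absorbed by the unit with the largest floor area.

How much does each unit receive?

Floor area total: 14,865.
Raw shares: Unit PH2 1,612/14,865 × $5,544,570 = 601,267.87; Unit G1 6,825/14,865 × $5,544,570 = 2,545,690.57; Unit G2 6,428/14,865 × $5,544,570 = 2,397,611.57.
At nearest $1: Unit PH2 $601,268; Unit G1 $2,545,691; Unit G2 $2,397,612. Sum = $5,544,571.
Difference $5,544,570 − $5,544,571 = −$1 applied to largest floor area (Unit G1): Unit G1 becomes $2,545,690.

Unit PH2: $601,268; Unit G1: $2,545,690; Unit G2: $2,397,612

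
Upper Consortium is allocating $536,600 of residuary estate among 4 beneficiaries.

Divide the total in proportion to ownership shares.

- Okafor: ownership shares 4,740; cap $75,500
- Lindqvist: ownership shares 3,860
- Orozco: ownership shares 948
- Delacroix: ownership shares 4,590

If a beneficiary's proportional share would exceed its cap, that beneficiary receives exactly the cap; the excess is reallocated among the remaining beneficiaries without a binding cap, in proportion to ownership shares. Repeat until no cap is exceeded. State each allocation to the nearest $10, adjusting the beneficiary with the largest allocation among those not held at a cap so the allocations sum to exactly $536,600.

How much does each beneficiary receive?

Combined ownership shares = 14,138.
Pro-rata shares before constraints: Okafor 179,904.09; Lindqvist 146,504.17; Orozco 35,980.82; Delacroix 174,210.92.
Capped: Okafor ($75,500); remaining pool $461,100 reallocated over remaining ownership shares 9,398.
Remaining shares: Lindqvist 189,385.61 → $189,390; Orozco 46,512.32 → $46,510; Delacroix 225,202.06 → $225,200.

Okafor: $75,500 | Lindqvist: $189,390 | Orozco: $46,510 | Delacroix: $225,200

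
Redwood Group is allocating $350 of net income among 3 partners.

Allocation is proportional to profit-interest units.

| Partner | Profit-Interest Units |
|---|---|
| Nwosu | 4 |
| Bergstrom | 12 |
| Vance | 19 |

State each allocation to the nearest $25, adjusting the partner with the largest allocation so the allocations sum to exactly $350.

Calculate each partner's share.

Nwosu: $50 · Bergstrom: $125 · Vance: $175

Total profit-interest units = 35.
Unrounded shares: Nwosu 4/35 × $350 = 40.00; Bergstrom 12/35 × $350 = 120.00; Vance 19/35 × $350 = 190.00.
At nearest $25: Nwosu $50; Bergstrom $125; Vance $200. Sum = $375.
Difference $350 − $375 = −$25 applied to largest allocation (Vance): Vance becomes $175.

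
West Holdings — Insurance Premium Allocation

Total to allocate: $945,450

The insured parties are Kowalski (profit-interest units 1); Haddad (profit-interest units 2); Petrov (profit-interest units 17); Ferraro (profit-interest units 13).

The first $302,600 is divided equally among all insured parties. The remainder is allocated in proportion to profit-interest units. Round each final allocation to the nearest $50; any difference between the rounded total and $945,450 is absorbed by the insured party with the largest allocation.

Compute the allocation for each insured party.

Kowalski: $95,150; Haddad: $114,600; Petrov: $406,800; Ferraro: $328,900

First tranche $302,600 split equally: $75,650 each.
Remainder $642,850 by profit-interest units (total 33): Kowalski 19,480.30 → $19,500; Haddad 38,960.61 → $38,950; Petrov 331,165.15 → $331,150; Ferraro 253,243.94 → $253,250.
Totals: Kowalski $75,650 + $19,500 = $95,150; Haddad $75,650 + $38,950 = $114,600; Petrov $75,650 + $331,150 = $406,800; Ferraro $75,650 + $253,250 = $328,900.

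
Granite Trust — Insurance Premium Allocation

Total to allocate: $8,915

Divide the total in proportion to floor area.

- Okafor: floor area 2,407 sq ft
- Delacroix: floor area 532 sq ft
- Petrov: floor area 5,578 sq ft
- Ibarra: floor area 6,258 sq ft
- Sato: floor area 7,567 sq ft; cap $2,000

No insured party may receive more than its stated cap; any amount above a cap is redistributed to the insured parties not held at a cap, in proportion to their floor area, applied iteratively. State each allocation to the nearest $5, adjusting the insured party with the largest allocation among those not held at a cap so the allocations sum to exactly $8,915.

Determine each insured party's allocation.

Sum of floor area: 22,342.
Pro-rata shares before constraints: Okafor 960.45; Delacroix 212.28; Petrov 2,225.76; Ibarra 2,497.09; Sato 3,019.42.
Held at cap: Sato ($2,000); remaining pool $6,915 reallocated over remaining floor area 14,775.
Shares after redistribution: Okafor 1,126.52 → $1,125; Delacroix 248.99 → $250; Petrov 2,610.62 → $2,610; Ibarra 2,928.87 → $2,930.

Okafor: $1,125 · Delacroix: $250 · Petrov: $2,610 · Ibarra: $2,930 · Sato: $2,000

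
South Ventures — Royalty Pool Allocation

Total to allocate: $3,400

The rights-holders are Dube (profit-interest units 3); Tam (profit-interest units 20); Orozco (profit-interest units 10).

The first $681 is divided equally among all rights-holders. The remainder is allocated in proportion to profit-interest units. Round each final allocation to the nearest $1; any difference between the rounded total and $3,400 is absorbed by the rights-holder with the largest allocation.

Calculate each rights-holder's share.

Dube: $474; Tam: $1,875; Orozco: $1,051

$681 shared equally gives $227 per rights-holder.
Remainder $2,719 by profit-interest units (total 33): Dube 247.18 → $247; Tam 1,647.88 → $1,648; Orozco 823.94 → $824.
Totals: Dube $227 + $247 = $474; Tam $227 + $1,648 = $1,875; Orozco $227 + $824 = $1,051.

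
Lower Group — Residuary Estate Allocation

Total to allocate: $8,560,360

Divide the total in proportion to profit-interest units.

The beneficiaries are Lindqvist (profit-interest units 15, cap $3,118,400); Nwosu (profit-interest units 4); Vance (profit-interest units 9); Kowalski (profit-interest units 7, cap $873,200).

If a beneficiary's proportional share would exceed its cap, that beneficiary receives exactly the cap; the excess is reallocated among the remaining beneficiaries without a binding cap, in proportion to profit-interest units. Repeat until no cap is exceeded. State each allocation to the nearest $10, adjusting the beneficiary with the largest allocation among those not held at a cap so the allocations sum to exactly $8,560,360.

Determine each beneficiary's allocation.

Profit-interest units total: 35.
Unconstrained shares: Lindqvist 3,668,725.71; Nwosu 978,326.86; Vance 2,201,235.43; Kowalski 1,712,072.00.
Held at cap: Lindqvist ($3,118,400), Kowalski ($873,200); remaining pool $4,568,760 reallocated over remaining profit-interest units 13.
Remaining shares: Nwosu 1,405,772.31 → $1,405,770; Vance 3,162,987.69 → $3,162,990.

Lindqvist: $3,118,400; Nwosu: $1,405,770; Vance: $3,162,990; Kowalski: $873,200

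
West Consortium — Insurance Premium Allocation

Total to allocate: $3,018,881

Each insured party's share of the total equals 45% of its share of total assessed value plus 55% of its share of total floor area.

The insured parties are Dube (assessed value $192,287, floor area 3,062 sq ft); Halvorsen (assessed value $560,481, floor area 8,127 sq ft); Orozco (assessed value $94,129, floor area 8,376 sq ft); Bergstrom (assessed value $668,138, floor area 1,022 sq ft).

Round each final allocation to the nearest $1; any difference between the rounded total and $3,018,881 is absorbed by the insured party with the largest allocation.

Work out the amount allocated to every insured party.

Dube: $419,376 | Halvorsen: $1,158,030 | Orozco: $759,945 | Bergstrom: $681,530

Totals — assessed value 1,515,035, floor area 20,587.
Combined weights (45% assessed value + 55% floor area): Dube 0.1389; Halvorsen 0.3836; Orozco 0.2517; Bergstrom 0.2258.
Pro-rata amounts: Dube 419,375.95; Halvorsen 1,158,029.73; Orozco 759,945.17; Bergstrom 681,530.15.
After rounding ($1): Dube $419,376; Halvorsen $1,158,030; Orozco $759,945; Bergstrom $681,530. Sum = $3,018,881.
Sum already equals the total — no adjustment.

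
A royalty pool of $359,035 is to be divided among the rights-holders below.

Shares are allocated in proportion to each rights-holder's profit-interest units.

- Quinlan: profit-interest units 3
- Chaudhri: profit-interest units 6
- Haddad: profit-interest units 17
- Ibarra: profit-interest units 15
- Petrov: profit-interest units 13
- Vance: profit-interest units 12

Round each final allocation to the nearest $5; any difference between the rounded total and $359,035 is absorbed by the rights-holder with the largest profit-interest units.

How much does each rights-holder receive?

Quinlan: $16,320; Chaudhri: $32,640; Haddad: $92,475; Ibarra: $81,600; Petrov: $70,720; Vance: $65,280

Sum of profit-interest units: 66.
Proportional shares: Quinlan 3/66 × $359,035 = 16,319.77; Chaudhri 6/66 × $359,035 = 32,639.55; Haddad 17/66 × $359,035 = 92,478.71; Ibarra 15/66 × $359,035 = 81,598.86; Petrov 13/66 × $359,035 = 70,719.02; Vance 12/66 × $359,035 = 65,279.09.
After rounding ($5): Quinlan $16,320; Chaudhri $32,640; Haddad $92,480; Ibarra $81,600; Petrov $70,720; Vance $65,280. Sum = $359,040.
Difference $359,035 − $359,040 = −$5 applied to largest profit-interest units (Haddad): Haddad becomes $92,475.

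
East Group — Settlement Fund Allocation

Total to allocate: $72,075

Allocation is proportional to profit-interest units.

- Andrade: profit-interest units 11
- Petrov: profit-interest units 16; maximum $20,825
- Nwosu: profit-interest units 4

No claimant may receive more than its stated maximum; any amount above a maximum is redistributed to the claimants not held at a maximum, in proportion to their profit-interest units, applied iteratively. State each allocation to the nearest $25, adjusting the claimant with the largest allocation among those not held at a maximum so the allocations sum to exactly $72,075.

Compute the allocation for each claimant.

Sum of profit-interest units: 31.
Pro-rata shares before constraints: Andrade 25,575.00; Petrov 37,200.00; Nwosu 9,300.00.
Capped: Petrov ($20,825); balance $51,250 reallocated over remaining profit-interest units 15.
Redistributed shares: Andrade 37,583.33 → $37,575; Nwosu 13,666.67 → $13,675.

Andrade: $37,575 | Petrov: $20,825 | Nwosu: $13,675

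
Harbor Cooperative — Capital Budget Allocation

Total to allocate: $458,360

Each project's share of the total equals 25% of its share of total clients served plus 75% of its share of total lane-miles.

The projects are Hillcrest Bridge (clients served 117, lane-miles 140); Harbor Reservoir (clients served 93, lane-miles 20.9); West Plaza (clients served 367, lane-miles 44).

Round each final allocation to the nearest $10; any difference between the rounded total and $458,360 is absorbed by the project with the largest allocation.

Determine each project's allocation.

Hillcrest Bridge: $258,120 · Harbor Reservoir: $53,530 · West Plaza: $146,710

Clients served total 577; lane-miles total 204.9.
Combined weights (25% clients served + 75% lane-miles): Hillcrest Bridge 0.5631; Harbor Reservoir 0.1168; West Plaza 0.3201.
Proportional shares: Hillcrest Bridge 258,120.09; Harbor Reservoir 53,534.32; West Plaza 146,705.59.
At nearest $10: Hillcrest Bridge $258,120; Harbor Reservoir $53,530; West Plaza $146,710. Sum = $458,360.
Rounded total matches; no reconciliation needed.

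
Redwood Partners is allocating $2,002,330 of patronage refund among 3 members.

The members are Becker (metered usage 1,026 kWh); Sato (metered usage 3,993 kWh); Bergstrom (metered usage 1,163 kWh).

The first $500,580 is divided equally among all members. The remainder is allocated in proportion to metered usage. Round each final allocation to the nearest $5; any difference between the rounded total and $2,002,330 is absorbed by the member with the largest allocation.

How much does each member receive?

Becker: $416,100 | Sato: $1,136,850 | Bergstrom: $449,380

First tranche $500,580 split equally: $166,860 each.
Remainder $1,501,750 by metered usage (total 6,182): Becker 249,239.00 → $249,240; Sato 969,991.55 → $969,990; Bergstrom 282,519.45 → $282,520.
Totals: Becker $166,860 + $249,240 = $416,100; Sato $166,860 + $969,990 = $1,136,850; Bergstrom $166,860 + $282,520 = $449,380.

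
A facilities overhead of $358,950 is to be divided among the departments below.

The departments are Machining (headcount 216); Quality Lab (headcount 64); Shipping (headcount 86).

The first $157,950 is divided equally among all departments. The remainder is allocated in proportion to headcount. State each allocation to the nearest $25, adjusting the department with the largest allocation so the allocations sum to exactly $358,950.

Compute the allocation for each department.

First tranche $157,950 split equally: $52,650 each.
Remainder $201,000 by headcount (total 366): Machining 118,622.95 → $118,625; Quality Lab 35,147.54 → $35,150; Shipping 47,229.51 → $47,225.
Totals: Machining $52,650 + $118,625 = $171,275; Quality Lab $52,650 + $35,150 = $87,800; Shipping $52,650 + $47,225 = $99,875.

Machining: $171,275 | Quality Lab: $87,800 | Shipping: $99,875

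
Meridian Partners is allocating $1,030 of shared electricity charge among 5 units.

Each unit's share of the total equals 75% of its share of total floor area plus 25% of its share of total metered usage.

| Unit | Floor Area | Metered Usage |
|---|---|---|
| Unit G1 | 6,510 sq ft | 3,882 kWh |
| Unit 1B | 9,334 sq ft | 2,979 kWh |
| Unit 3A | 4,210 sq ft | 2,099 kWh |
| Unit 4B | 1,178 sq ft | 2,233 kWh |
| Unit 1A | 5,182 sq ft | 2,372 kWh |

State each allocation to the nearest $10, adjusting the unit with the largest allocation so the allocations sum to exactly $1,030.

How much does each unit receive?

Unit G1: $260; Unit 1B: $330; Unit 3A: $160; Unit 4B: $80; Unit 1A: $200

Floor area total 26,414; metered usage total 13,565.
Composite weights (75% floor area + 25% metered usage): Unit G1 0.2564; Unit 1B 0.3199; Unit 3A 0.1582; Unit 4B 0.0746; Unit 1A 0.1909.
Raw shares: Unit G1 264.08; Unit 1B 329.53; Unit 3A 162.97; Unit 4B 76.84; Unit 1A 196.58.
At nearest $10: Unit G1 $260; Unit 1B $330; Unit 3A $160; Unit 4B $80; Unit 1A $200. Sum = $1,030.
Rounded total matches; no reconciliation needed.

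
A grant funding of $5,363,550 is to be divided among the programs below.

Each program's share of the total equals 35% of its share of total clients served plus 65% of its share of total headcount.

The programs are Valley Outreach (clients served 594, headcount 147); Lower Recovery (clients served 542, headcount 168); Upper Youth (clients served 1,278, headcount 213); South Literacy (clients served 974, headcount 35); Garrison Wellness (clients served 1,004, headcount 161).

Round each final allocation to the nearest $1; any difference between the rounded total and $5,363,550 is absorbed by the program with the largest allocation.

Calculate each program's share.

Valley Outreach: $961,745 · Lower Recovery: $1,040,641 · Upper Youth: $1,571,914 · South Literacy: $584,847 · Garrison Wellness: $1,204,403

Clients served total 4,392; headcount total 724.
Composite weights (35% clients served + 65% headcount): Valley Outreach 0.1793; Lower Recovery 0.1940; Upper Youth 0.2931; South Literacy 0.1090; Garrison Wellness 0.2246.
Pro-rata amounts: Valley Outreach 961,744.61; Lower Recovery 1,040,640.78; Upper Youth 1,571,914.61; South Literacy 584,847.12; Garrison Wellness 1,204,402.89.
At nearest $1: Valley Outreach $961,745; Lower Recovery $1,040,641; Upper Youth $1,571,915; South Literacy $584,847; Garrison Wellness $1,204,403. Sum = $5,363,551.
Difference $5,363,550 − $5,363,551 = −$1 applied to largest allocation (Upper Youth): Upper Youth becomes $1,571,914.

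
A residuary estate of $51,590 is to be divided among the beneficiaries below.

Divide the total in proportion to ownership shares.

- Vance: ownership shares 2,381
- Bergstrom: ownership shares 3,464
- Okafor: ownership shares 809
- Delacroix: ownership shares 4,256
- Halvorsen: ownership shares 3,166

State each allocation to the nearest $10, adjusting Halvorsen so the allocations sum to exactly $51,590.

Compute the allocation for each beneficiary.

Total ownership shares = 14,076.
Unrounded shares: Vance 2,381/14,076 × $51,590 = 8,726.61; Bergstrom 3,464/14,076 × $51,590 = 12,695.92; Okafor 809/14,076 × $51,590 = 2,965.07; Delacroix 4,256/14,076 × $51,590 = 15,598.68; Halvorsen 3,166/14,076 × $51,590 = 11,603.72.
At nearest $10: Vance $8,730; Bergstrom $12,700; Okafor $2,970; Delacroix $15,600; Halvorsen $11,600. Sum = $51,600.
Difference $51,590 − $51,600 = −$10 applied to Halvorsen: Halvorsen becomes $11,590.

Vance: $8,730; Bergstrom: $12,700; Okafor: $2,970; Delacroix: $15,600; Halvorsen: $11,590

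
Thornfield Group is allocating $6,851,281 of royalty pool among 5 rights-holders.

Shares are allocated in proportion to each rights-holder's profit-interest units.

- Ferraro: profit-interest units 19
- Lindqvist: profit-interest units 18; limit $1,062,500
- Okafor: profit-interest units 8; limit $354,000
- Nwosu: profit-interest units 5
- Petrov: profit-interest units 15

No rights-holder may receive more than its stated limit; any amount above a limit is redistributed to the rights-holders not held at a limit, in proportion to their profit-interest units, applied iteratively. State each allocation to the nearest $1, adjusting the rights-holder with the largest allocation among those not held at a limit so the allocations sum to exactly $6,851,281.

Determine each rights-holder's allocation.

Ferraro: $2,647,714 | Lindqvist: $1,062,500 | Okafor: $354,000 | Nwosu: $696,767 | Petrov: $2,090,300

Total profit-interest units = 65.
Pro-rata shares before constraints: Ferraro 2,002,682.14; Lindqvist 1,897,277.82; Okafor 843,234.58; Nwosu 527,021.62; Petrov 1,581,064.85.
Capped: Lindqvist ($1,062,500), Okafor ($354,000); remaining pool $5,434,781 reallocated over remaining profit-interest units 39.
Redistributed shares: Ferraro 2,647,713.82 → $2,647,714; Nwosu 696,766.79 → $696,767; Petrov 2,090,300.38 → $2,090,300.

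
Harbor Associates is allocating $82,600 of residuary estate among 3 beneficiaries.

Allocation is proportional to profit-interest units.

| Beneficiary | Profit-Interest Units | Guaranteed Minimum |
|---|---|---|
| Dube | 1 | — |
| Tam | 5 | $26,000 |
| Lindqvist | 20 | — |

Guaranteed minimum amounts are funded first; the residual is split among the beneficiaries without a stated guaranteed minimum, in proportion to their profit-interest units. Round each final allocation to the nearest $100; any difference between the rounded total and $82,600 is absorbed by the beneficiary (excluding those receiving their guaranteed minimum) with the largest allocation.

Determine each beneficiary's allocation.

Dube: $2,700 · Tam: $26,000 · Lindqvist: $53,900

Fund the minimums — Tam $26,000. Remaining pool $56,600.
Remaining pool split over remaining profit-interest units 21: Dube 2,695.24 → $2,700; Lindqvist 53,904.76 → $53,900.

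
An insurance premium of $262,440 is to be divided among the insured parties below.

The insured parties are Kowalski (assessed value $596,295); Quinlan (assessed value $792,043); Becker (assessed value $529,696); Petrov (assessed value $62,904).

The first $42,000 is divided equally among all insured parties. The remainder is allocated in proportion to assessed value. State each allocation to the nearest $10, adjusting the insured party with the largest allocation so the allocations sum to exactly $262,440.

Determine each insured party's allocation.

Kowalski: $76,860 · Quinlan: $98,640 · Becker: $69,440 · Petrov: $17,500

First tranche $42,000 split equally: $10,500 each.
Remainder $220,440 by assessed value (total 1,980,938): Kowalski 66,356.07 → $66,360; Quinlan 88,139.03 → $88,140; Becker 58,944.90 → $58,940; Petrov 7,000.00 → $7,000.
Totals: Kowalski $10,500 + $66,360 = $76,860; Quinlan $10,500 + $88,140 = $98,640; Becker $10,500 + $58,940 = $69,440; Petrov $10,500 + $7,000 = $17,500.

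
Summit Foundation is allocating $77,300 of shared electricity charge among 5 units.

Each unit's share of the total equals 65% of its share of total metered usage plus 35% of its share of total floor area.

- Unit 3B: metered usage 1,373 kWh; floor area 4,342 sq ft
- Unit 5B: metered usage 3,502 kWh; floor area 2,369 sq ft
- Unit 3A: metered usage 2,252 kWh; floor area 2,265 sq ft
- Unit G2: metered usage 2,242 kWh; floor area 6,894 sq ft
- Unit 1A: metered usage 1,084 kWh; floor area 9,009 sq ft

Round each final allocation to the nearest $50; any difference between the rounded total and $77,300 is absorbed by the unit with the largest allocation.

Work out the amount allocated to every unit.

Metered usage total 10,453; floor area total 24,879.
Composite weights (65% metered usage + 35% floor area): Unit 3B 0.1465; Unit 5B 0.2511; Unit 3A 0.1719; Unit G2 0.2364; Unit 1A 0.1941.
Pro-rata amounts: Unit 3B 11,321.44; Unit 5B 19,409.45; Unit 3A 13,287.91; Unit G2 18,273.71; Unit 1A 15,007.48.
Rounded to nearest $50: Unit 3B $11,300; Unit 5B $19,400; Unit 3A $13,300; Unit G2 $18,250; Unit 1A $15,000. Sum = $77,250.
Difference $77,300 − $77,250 = +$50 applied to largest allocation (Unit 5B): Unit 5B becomes $19,450.

Unit 3B: $11,300; Unit 5B: $19,450; Unit 3A: $13,300; Unit G2: $18,250; Unit 1A: $15,000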